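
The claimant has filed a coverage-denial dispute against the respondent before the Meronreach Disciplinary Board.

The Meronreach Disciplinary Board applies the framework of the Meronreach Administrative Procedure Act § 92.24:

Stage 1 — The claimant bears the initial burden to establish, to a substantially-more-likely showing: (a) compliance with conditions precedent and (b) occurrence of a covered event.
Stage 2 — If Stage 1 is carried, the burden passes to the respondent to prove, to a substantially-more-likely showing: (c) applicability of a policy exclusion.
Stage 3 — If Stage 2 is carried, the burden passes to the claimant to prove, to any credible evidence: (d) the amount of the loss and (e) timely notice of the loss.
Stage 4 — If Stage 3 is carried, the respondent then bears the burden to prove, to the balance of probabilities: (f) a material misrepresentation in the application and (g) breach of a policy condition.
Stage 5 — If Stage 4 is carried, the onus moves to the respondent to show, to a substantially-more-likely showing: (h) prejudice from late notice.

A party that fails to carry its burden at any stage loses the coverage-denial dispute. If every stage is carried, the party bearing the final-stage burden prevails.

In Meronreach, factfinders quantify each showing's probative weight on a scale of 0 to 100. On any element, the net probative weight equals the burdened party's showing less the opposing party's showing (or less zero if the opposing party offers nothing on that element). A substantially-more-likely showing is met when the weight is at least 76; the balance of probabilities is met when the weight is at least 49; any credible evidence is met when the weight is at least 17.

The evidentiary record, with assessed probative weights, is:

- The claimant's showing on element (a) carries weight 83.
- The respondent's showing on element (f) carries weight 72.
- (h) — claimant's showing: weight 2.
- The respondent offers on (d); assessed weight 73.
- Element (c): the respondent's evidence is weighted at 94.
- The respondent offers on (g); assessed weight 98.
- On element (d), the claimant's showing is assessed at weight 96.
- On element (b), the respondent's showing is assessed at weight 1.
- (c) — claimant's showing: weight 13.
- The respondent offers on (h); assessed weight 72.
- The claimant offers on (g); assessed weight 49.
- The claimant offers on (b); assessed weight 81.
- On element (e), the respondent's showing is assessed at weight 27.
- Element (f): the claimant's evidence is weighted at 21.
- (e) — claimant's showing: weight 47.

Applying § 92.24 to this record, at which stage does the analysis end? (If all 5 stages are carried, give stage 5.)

stage 5

At Stage 1 the claimant must meet a substantially-more-likely showing (weight is at least 76): on (a) the weight is 83, which does reach 76, so (a) meets the standard; on (b) the weight is 81 less the opposing 1 gives net 80, ≥ 76, so (b) meets the standard.
  Stage 1 is satisfied; the onus moves to the respondent.
At Stage 2 the respondent must meet a substantially-more-likely showing (weight is at least 76): on (c) the weight is 94 less the opposing 13 gives net 81, which does reach 76, so (c) meets the standard.
  All elements met. The burden passes to the claimant.
At Stage 3 the claimant must meet any credible evidence (weight is at least 17): on (d) the weight is 96 less the opposing 73 gives net 23, ≥ 17, so (d) meets the standard; on (e) the weight is 47 less the opposing 27 gives net 20, ≥ 17, so (e) meets the standard.
  The claimant carries Stage 3; the respondent now bears the burden.
At Stage 4 the respondent must meet the balance of probabilities (weight is at least 49): on (f) the weight is 72 less the opposing 21 gives net 51, ≥ 49, so (f) meets the standard; on (g) the weight is 98 less the opposing 49 gives net 49, which does reach 49, so (g) meets the standard.
  Stage 4 carried; the burden remains with the respondent.
At Stage 5 the respondent must meet a substantially-more-likely showing (weight is at least 76): on (h) the weight is 72 less the opposing 2 gives net 70, < 76, so (h) does not meet the standard.
  The respondent does not carry Stage 5.
The analysis ends at Stage 5; the claimant prevails.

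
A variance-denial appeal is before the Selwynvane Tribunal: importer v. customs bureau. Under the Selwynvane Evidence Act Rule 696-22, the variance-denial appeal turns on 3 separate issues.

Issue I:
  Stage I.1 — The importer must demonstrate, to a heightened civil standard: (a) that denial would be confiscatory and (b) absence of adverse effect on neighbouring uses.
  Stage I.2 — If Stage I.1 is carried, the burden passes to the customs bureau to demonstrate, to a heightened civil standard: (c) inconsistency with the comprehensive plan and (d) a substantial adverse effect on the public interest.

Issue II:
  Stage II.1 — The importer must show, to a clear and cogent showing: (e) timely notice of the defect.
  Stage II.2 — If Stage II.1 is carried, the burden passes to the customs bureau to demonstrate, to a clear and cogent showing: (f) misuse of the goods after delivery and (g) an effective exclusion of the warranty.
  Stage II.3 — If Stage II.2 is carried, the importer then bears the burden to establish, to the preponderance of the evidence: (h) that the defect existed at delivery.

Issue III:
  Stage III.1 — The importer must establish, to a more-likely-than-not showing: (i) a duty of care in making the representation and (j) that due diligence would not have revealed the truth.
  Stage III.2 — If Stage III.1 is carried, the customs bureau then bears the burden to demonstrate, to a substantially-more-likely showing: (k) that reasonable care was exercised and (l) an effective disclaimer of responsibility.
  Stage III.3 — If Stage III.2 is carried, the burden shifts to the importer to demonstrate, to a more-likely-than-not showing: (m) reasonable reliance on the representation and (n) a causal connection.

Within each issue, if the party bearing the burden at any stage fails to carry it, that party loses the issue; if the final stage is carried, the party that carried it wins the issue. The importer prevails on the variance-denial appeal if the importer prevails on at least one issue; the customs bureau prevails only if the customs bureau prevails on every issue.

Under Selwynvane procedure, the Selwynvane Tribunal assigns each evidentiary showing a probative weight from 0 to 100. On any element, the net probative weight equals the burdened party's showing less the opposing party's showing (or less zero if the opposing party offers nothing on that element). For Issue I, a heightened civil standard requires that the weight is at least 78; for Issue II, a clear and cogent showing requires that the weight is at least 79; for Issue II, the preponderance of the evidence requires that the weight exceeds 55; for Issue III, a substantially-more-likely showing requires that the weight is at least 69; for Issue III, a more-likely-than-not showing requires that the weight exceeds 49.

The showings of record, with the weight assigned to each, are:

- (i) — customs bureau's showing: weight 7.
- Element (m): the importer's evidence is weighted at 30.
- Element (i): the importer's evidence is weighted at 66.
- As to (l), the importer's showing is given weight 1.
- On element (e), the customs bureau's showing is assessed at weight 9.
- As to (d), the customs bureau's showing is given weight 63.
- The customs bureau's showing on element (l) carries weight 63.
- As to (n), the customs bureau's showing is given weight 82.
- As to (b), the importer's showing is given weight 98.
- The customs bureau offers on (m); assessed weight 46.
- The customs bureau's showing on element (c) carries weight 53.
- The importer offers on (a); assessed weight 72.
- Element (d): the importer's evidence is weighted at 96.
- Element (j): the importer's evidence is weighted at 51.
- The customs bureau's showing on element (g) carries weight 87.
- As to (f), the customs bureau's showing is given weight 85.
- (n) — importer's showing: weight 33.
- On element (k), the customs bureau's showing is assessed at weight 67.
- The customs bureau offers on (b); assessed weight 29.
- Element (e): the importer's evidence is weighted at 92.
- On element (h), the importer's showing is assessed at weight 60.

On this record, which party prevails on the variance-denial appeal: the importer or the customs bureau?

— Issue I —
At Stage I.1 the importer must meet a heightened civil standard (weight is at least 78): on (a) the weight is 72, which does not reach 78, so (a) does not meet the standard; on (b) the weight is 98 less the opposing 29 gives net 69, < 78, so (b) does not meet the standard.
  The importer does not carry Stage I.1.
The customs bureau prevails on this issue.
— Issue II —
Stage II.1 (importer, a clear and cogent showing, weight is at least 79): (e) net 92−9=83 ≥ 79 — meets.
  The importer carries Stage II.1; the customs bureau now bears the burden.
Stage II.2 (customs bureau, a clear and cogent showing, weight is at least 79): (f) 85 ≥ 79 — meets; (g) 87 ≥ 79 — meets.
  All elements met. The burden passes to the importer.
Stage II.3 (importer, the preponderance of the evidence, weight exceeds 55): (h) 60 > 55 — meets.
  The importer carries the last stage.
Every stage carried; the importer prevails on this issue.
— Issue III —
At Stage III.1 the importer must meet a more-likely-than-not showing (weight exceeds 49): on (i) the weight is 66 less the opposing 7 gives net 59, which does exceed 49, so (i) meets the standard; on (j) the weight is 51, which does exceed 49, so (j) meets the standard.
  All elements met. The burden passes to the customs bureau.
At Stage III.2 the customs bureau must meet a substantially-more-likely showing (weight is at least 69): on (k) the weight is 67, < 69, so (k) does not meet the standard; on (l) the weight is 63 less the opposing 1 gives net 62, which does not reach 69, so (l) does not meet the standard.
  Stage III.2 not carried; the customs bureau fails its burden.
So the importer prevails on this issue.
Per-issue: Issue I → customs bureau; Issue II → importer; Issue III → importer. The importer must prevail on at least one issue; overall, the importer prevails.

importer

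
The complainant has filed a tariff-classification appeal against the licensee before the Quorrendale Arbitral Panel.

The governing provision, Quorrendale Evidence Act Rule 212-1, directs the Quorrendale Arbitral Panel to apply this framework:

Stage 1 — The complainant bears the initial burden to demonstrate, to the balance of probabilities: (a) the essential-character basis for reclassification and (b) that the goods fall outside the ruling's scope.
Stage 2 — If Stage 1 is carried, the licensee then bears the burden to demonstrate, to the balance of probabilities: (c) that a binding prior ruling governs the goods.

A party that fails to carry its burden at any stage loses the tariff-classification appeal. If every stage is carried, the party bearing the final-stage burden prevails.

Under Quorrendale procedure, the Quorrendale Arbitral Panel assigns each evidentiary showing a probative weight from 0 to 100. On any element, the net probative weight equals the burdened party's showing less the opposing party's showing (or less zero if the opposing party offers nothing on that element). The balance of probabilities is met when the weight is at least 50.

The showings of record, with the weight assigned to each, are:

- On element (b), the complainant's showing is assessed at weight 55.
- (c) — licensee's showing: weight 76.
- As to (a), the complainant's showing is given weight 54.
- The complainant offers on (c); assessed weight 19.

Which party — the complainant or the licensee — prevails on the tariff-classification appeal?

licensee

At Stage 1 the complainant must meet the balance of probabilities (weight is at least 50): on (a) the weight is 54, ≥ 50, so (a) meets the standard; on (b) the weight is 55, ≥ 50, so (b) meets the standard.
  All elements met. The burden passes to the licensee.
At Stage 2 the licensee must meet the balance of probabilities (weight is at least 50): on (c) the weight is 76 less the opposing 19 gives net 57, which does reach 50, so (c) meets the standard.
  Stage 2 carried; the final stage is satisfied.
With every stage satisfied, the licensee prevails.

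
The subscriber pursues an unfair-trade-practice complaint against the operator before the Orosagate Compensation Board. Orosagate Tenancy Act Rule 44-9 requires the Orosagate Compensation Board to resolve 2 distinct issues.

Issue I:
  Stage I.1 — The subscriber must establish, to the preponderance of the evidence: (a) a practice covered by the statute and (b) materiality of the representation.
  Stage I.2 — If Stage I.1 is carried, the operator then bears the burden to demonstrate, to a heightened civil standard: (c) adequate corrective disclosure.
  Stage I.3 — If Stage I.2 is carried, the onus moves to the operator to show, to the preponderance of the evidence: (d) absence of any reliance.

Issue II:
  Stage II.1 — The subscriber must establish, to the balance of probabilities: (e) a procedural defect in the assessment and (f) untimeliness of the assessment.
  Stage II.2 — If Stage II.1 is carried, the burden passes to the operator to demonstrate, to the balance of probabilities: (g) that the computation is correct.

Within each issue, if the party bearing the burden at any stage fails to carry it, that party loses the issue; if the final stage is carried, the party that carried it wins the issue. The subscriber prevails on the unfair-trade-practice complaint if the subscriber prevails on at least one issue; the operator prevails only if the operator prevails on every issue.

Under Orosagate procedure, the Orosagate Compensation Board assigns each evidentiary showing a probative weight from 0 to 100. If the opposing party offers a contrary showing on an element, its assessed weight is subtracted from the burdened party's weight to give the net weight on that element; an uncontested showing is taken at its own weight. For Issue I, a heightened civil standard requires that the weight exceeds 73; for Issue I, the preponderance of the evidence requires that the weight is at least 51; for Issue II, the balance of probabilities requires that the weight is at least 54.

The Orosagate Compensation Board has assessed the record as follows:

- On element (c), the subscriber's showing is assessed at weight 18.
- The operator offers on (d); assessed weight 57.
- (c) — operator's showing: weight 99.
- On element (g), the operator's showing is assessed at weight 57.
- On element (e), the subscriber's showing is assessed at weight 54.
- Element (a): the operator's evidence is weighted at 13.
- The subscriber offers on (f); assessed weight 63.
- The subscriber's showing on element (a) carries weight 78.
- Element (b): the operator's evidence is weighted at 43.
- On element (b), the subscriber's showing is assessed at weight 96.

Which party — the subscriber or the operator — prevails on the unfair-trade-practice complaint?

operator

— Issue I —
Stage I.1 (subscriber, the preponderance of the evidence, weight is at least 51): (a) net 78−13=65 ≥ 51 — meets; (b) net 96−43=53 ≥ 51 — meets.
  The subscriber carries Stage I.1; the operator now bears the burden.
Stage I.2 (operator, a heightened civil standard, weight exceeds 73): (c) net 99−18=81 > 73 — meets.
  Stage I.2 carried; the burden remains with the operator.
Stage I.3 (operator, the preponderance of the evidence, weight is at least 51): (d) 57 ≥ 51 — meets.
  All elements met at the final stage.
With every stage satisfied, the operator prevails on this issue.
— Issue II —
Stage II.1 (subscriber, the balance of probabilities, weight is at least 54): (e) 54 ≥ 54 — meets; (f) 63 ≥ 54 — meets.
  Stage II.1 carried; the burden shifts to the operator.
Stage II.2 (operator, the balance of probabilities, weight is at least 54): (g) 57 ≥ 54 — meets.
  All elements met at the final stage.
Every stage carried; the operator prevails on this issue.
Per-issue: Issue I → operator; Issue II → operator. The subscriber must prevail on at least one issue; overall, the operator prevails.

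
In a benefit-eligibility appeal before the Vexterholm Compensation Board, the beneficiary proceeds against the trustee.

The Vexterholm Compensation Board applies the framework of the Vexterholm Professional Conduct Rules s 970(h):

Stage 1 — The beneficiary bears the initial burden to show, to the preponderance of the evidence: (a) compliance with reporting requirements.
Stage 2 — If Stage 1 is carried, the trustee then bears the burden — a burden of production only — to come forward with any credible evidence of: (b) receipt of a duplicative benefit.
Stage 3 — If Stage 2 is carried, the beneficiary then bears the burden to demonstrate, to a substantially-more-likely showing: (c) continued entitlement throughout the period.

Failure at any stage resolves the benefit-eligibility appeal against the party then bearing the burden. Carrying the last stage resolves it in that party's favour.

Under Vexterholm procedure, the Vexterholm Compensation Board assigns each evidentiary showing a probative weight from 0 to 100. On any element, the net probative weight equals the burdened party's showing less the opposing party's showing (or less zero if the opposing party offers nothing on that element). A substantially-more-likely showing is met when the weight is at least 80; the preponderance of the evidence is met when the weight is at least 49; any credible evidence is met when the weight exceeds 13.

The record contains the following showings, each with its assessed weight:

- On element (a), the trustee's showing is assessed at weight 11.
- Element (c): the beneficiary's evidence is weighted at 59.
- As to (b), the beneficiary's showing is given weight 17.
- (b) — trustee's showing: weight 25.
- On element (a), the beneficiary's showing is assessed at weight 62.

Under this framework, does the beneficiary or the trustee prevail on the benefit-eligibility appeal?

Stage 1 — burden on beneficiary; standard: the preponderance of the evidence (weight is at least 49).
    (a): 62 − 11 = 51 ≥ 49 [met]
  All elements met. The burden passes to the trustee.
Stage 2 — burden on trustee; standard: any credible evidence (weight exceeds 13).
    (b): 25 − 17 = 8 ≤ 13 [not met]
  The trustee does not carry Stage 2.
So the beneficiary prevails.

beneficiary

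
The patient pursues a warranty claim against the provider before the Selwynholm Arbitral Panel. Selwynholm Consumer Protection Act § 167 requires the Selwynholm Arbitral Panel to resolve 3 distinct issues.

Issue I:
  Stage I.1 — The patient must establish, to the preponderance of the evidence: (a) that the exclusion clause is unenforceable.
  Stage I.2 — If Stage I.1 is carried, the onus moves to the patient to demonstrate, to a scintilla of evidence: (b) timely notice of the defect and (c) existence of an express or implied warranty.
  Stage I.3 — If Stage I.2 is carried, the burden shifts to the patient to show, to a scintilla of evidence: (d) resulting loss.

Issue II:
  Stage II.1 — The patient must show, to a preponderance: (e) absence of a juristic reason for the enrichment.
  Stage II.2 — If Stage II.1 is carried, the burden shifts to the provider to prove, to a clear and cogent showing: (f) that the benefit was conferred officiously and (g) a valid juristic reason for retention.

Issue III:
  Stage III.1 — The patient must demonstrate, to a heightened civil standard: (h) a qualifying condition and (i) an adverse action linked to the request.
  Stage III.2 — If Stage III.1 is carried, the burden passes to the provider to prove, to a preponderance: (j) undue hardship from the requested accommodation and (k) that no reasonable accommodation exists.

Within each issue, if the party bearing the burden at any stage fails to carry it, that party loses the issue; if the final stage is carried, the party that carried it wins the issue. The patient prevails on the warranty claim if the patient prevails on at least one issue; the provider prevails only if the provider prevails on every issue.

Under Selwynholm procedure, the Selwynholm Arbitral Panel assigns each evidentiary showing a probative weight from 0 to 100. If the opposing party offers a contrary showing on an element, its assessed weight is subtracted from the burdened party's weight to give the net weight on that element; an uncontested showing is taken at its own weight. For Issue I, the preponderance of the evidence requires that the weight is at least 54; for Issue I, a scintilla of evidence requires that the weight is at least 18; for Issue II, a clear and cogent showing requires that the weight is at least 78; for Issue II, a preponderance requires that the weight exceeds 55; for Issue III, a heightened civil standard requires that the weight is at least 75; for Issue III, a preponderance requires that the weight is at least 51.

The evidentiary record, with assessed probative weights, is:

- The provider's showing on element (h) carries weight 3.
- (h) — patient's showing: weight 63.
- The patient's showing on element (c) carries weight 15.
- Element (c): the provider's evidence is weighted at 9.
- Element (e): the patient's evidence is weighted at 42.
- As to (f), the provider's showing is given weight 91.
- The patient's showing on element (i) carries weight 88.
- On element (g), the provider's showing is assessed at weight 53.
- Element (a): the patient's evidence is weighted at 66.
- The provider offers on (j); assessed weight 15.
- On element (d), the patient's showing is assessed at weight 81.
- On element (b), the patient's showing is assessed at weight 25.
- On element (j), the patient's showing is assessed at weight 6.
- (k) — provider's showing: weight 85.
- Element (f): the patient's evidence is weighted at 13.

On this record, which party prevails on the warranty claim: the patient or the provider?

— Issue I —
Stage I.1 — burden on patient; standard: the preponderance of the evidence (weight is at least 54).
    (a): 66 ≥ 54 [met]
  Stage I.1 is satisfied; the patient continues to bear the burden.
Stage I.2 — burden on patient; standard: a scintilla of evidence (weight is at least 18).
    (b): 25 ≥ 18 [met]
    (c): 15 − 9 = 6 < 18 [not met]
  Not every element is met, so the patient fails to carry Stage I.2.
The analysis ends at Stage I.2; the provider prevails on this issue.
— Issue II —
Stage II.1 (patient, a preponderance, weight exceeds 55): (e) 42 ≤ 55 — fails.
  Stage II.1 not carried; the patient fails its burden.
So the provider prevails on this issue.
— Issue III —
Stage III.1 — burden on patient; standard: a heightened civil standard (weight is at least 75).
    (h): 63 − 3 = 60 < 75 [not met]
    (i): 88 ≥ 75 [met]
  The patient does not carry Stage III.1.
The analysis ends at Stage III.1; the provider prevails on this issue.
Per-issue: Issue I → provider; Issue II → provider; Issue III → provider. The patient must prevail on at least one issue; overall, the provider prevails.

provider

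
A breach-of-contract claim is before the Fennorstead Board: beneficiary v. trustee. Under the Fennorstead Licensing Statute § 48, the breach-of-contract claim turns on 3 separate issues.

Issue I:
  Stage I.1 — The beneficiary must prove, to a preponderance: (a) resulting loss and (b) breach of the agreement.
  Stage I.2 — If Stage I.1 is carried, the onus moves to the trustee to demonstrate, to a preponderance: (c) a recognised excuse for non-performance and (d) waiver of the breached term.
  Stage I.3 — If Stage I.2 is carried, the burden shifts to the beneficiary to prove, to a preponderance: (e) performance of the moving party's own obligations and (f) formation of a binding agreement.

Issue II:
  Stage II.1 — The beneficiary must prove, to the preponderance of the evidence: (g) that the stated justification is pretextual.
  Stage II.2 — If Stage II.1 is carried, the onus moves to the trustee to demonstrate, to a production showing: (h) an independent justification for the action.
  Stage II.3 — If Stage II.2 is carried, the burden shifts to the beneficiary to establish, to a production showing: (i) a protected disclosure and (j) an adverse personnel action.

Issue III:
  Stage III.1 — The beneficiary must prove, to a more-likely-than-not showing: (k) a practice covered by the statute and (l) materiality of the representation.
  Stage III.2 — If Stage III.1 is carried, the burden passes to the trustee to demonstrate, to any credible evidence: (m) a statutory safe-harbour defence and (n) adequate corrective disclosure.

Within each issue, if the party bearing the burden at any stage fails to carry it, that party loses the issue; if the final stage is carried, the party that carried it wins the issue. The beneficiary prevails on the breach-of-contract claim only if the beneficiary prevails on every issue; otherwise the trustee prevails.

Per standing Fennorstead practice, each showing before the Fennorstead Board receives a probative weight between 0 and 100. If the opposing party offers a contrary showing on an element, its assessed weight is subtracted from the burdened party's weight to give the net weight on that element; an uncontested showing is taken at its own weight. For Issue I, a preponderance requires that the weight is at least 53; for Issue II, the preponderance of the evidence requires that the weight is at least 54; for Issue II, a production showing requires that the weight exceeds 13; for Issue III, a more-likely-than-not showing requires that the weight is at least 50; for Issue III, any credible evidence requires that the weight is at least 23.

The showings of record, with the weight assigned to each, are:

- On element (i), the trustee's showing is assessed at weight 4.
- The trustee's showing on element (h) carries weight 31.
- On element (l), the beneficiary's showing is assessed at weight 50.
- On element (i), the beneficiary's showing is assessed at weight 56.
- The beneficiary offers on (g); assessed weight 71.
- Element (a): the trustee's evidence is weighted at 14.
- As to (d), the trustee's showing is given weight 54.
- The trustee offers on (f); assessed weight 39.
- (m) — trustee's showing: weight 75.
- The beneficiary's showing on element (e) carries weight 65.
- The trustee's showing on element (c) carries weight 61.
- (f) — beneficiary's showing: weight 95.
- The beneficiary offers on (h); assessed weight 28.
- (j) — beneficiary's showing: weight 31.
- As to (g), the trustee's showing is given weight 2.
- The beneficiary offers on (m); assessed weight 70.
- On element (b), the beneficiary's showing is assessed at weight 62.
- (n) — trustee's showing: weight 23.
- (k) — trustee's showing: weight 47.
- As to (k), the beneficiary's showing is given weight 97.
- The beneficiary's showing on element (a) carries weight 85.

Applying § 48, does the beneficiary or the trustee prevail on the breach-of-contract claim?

beneficiary

— Issue I —
Stage I.1 — burden on beneficiary; standard: a preponderance (weight is at least 53).
    (a): 85 − 14 = 71 ≥ 53 [met]
    (b): 62 ≥ 53 [met]
  Stage I.1 carried; the burden shifts to the trustee.
Stage I.2 — burden on trustee; standard: a preponderance (weight is at least 53).
    (c): 61 ≥ 53 [met]
    (d): 54 ≥ 53 [met]
  The trustee carries Stage I.2; the beneficiary now bears the burden.
Stage I.3 — burden on beneficiary; standard: a preponderance (weight is at least 53).
    (e): 65 ≥ 53 [met]
    (f): 95 − 39 = 56 ≥ 53 [met]
  Stage I.3 carried; the final stage is satisfied.
Every stage carried; the beneficiary prevails on this issue.
— Issue II —
Stage II.1 — burden on beneficiary; standard: the preponderance of the evidence (weight is at least 54).
    (g): 71 − 2 = 69 ≥ 54 [met]
  All elements met. The burden passes to the trustee.
Stage II.2 — burden on trustee; standard: a production showing (weight exceeds 13).
    (h): 31 − 28 = 3 ≤ 13 [not met]
  The trustee does not carry Stage II.2.
The beneficiary prevails on this issue.
— Issue III —
At Stage III.1 the beneficiary must meet a more-likely-than-not showing (weight is at least 50): on (k) the weight is 97 less the opposing 47 gives net 50, ≥ 50, so (k) meets the standard; on (l) the weight is 50, ≥ 50, so (l) meets the standard.
  Stage III.1 carried; the burden shifts to the trustee.
At Stage III.2 the trustee must meet any credible evidence (weight is at least 23): on (m) the weight is 75 less the opposing 70 gives net 5, which does not reach 23, so (m) does not meet the standard; on (n) the weight is 23, which does reach 23, so (n) meets the standard.
  The trustee does not carry Stage III.2.
The analysis ends at Stage III.2; the beneficiary prevails on this issue.
Per-issue: Issue I → beneficiary; Issue II → beneficiary; Issue III → beneficiary. The beneficiary must prevail on every issue; overall, the beneficiary prevails.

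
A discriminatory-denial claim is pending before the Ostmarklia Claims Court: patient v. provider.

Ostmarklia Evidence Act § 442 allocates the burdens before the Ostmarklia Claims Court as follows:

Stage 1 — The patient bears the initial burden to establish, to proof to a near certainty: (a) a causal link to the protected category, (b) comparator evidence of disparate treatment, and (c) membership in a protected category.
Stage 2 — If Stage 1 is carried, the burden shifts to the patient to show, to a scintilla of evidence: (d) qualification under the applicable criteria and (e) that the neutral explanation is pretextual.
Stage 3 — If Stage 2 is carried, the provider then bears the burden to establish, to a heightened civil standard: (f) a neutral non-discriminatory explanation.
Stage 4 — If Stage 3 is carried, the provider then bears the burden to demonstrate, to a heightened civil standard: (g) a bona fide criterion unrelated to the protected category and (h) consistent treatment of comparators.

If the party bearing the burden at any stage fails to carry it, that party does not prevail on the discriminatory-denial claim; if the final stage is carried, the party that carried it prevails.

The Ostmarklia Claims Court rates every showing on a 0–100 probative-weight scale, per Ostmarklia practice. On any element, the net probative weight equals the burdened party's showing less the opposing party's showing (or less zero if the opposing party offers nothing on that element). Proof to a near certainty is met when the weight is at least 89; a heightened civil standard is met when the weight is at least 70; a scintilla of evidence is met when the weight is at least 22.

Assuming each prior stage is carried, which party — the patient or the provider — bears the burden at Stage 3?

provider

Stage 3's rule assigns the burden to the provider (to a heightened civil standard).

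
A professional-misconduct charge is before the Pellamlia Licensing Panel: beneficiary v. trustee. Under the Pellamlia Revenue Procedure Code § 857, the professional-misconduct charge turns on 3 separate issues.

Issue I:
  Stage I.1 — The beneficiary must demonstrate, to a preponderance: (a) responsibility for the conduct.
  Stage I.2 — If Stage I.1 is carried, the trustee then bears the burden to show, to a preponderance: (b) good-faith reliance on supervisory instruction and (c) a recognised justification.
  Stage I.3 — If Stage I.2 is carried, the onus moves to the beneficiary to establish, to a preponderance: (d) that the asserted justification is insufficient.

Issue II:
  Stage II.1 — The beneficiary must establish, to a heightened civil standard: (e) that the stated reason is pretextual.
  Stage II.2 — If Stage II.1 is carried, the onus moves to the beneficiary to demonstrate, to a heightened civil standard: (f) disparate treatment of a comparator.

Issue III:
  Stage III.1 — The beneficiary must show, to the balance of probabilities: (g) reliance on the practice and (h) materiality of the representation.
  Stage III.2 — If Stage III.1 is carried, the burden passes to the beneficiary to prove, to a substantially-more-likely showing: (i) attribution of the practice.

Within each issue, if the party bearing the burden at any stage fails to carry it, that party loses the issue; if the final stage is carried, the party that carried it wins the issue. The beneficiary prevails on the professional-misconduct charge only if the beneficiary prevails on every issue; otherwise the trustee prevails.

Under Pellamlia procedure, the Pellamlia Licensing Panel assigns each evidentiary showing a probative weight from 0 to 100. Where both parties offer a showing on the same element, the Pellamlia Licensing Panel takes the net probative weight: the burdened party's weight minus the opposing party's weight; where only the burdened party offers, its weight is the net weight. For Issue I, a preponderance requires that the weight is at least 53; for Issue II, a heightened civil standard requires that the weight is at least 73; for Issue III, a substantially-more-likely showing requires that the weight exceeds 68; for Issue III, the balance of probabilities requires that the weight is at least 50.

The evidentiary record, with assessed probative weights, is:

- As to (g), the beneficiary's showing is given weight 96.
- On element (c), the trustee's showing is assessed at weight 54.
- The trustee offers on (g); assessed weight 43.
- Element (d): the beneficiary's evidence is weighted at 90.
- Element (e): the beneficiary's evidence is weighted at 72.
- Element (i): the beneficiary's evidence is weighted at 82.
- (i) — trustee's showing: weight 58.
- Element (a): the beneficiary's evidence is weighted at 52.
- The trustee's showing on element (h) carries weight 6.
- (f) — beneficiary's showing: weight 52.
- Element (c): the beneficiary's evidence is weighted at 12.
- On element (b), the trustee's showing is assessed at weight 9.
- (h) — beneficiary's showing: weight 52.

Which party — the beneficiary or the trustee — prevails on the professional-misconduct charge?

— Issue I —
At Stage I.1 the beneficiary must meet a preponderance (weight is at least 53): on (a) the weight is 52, < 53, so (a) does not meet the standard.
  Not every element is met, so the beneficiary fails to carry Stage I.1.
The trustee prevails on this issue.
— Issue II —
At Stage II.1 the beneficiary must meet a heightened civil standard (weight is at least 73): on (e) the weight is 72, < 73, so (e) does not meet the standard.
  Stage II.1 not carried; the beneficiary fails its burden.
So the trustee prevails on this issue.
— Issue III —
At Stage III.1 the beneficiary must meet the balance of probabilities (weight is at least 50): on (g) the weight is 96 less the opposing 43 gives net 53, which does reach 50, so (g) meets the standard; on (h) the weight is 52 less the opposing 6 gives net 46, which does not reach 50, so (h) does not meet the standard.
  The beneficiary does not carry Stage III.1.
The analysis ends at Stage III.1; the trustee prevails on this issue.
Per-issue: Issue I → trustee; Issue II → trustee; Issue III → trustee. The beneficiary must prevail on every issue; overall, the trustee prevails.

trustee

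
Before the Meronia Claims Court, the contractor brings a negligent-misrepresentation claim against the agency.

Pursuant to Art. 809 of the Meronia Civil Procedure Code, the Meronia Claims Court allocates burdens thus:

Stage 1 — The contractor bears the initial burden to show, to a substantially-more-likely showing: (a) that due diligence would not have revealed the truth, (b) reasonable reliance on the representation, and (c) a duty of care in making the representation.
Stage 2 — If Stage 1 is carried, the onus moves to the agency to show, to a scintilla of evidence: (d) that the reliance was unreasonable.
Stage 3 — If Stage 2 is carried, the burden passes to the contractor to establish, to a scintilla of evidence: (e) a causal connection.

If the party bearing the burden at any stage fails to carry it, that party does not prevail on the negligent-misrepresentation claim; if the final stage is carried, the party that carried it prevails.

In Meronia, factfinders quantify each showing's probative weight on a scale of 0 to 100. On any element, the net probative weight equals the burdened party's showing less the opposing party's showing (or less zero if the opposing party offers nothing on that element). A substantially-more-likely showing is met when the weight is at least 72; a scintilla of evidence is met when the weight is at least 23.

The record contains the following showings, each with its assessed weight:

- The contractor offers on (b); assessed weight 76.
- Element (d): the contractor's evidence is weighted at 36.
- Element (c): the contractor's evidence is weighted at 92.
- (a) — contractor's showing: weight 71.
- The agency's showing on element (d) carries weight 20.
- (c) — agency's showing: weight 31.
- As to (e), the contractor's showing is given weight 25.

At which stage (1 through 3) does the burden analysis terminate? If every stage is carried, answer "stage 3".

Stage 1 — burden on contractor; standard: a substantially-more-likely showing (weight is at least 72).
    (a): 71 < 72 [not met]
    (b): 76 ≥ 72 [met]
    (c): 92 − 31 = 61 < 72 [not met]
  Stage 1 not carried; the contractor fails its burden.
The analysis ends at Stage 1; the agency prevails.

stage 1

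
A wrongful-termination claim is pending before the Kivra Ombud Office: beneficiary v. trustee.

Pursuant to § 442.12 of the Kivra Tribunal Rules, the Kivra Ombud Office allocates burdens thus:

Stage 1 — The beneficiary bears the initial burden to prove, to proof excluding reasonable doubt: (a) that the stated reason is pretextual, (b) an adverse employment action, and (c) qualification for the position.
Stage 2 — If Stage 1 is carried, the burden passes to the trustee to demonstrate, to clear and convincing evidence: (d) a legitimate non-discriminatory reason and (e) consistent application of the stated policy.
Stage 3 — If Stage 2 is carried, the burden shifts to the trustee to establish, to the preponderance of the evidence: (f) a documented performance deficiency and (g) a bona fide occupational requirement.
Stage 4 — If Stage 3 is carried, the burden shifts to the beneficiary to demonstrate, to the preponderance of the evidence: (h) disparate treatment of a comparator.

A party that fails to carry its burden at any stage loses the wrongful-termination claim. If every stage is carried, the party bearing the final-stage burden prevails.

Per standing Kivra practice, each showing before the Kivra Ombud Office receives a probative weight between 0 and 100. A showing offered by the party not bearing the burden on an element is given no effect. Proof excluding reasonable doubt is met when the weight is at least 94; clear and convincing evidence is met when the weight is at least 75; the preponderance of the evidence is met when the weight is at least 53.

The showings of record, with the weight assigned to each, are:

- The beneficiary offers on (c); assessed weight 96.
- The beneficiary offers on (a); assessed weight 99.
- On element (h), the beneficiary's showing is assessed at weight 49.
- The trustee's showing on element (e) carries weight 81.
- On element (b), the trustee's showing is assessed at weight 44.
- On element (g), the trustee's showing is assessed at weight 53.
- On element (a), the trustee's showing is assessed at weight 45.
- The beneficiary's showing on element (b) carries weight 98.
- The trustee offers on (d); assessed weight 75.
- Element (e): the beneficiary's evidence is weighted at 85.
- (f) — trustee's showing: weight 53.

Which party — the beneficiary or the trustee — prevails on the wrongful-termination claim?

trustee

Stage 1 (beneficiary, proof excluding reasonable doubt, weight is at least 94): (a) 99 (trustee's 45 disregarded) ≥ 94 — meets; (b) 98 (trustee's 44 disregarded) ≥ 94 — meets; (c) 96 ≥ 94 — meets.
  Stage 1 carried; the burden shifts to the trustee.
Stage 2 (trustee, clear and convincing evidence, weight is at least 75): (d) 75 ≥ 75 — meets; (e) 81 (beneficiary's 85 disregarded) ≥ 75 — meets.
  Stage 2 carried; the burden remains with the trustee.
Stage 3 (trustee, the preponderance of the evidence, weight is at least 53): (f) 53 ≥ 53 — meets; (g) 53 ≥ 53 — meets.
  Stage 3 is satisfied; the onus moves to the beneficiary.
Stage 4 (beneficiary, the preponderance of the evidence, weight is at least 53): (h) 49 < 53 — fails.
  Stage 4 not carried; the beneficiary fails its burden.
The trustee prevails.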